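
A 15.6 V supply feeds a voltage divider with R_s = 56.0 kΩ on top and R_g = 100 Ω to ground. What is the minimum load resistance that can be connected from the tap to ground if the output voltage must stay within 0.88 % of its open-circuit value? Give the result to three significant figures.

R_L(min) ≈ 11.2 kΩ

Output resistance R_th = R_s‖R_g = (56000 × 100)/56100 = 99.82 Ω.
The fractional drop is R_th/(R_th + R_L); requiring this ≤ 0.00880 gives R_L ≥ R_th(1/0.00880 − 1) = 99.82 × 112.6 = 11.2 kΩ.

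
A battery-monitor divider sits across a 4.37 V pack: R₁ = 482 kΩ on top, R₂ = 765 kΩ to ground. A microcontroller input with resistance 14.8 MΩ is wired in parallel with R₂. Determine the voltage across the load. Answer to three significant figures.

The load sits in parallel with R₂: R₂‖R_L = (765 × 14800) / (765 + 14800) = 727.4 kΩ.
V_out = 4.37 × 727.4 / (482 + 727.4) = 4.37 × 727.4/1209 = 2.63 V.
(Unloaded it would have been 2.68 V.)

V_out ≈ 2.63 V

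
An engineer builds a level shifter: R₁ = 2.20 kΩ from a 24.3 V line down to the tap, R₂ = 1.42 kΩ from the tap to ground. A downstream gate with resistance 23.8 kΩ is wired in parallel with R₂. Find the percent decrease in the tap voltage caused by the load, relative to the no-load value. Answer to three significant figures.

3.50 %

The divider's output (Thévenin) resistance is R₁‖R₂ = 0.8630 kΩ.
Fractional drop under load = R_th/(R_th + R_L) = 0.8630 / (0.8630 + 23.8) = 0.03499.
So the output falls by 3.50 %.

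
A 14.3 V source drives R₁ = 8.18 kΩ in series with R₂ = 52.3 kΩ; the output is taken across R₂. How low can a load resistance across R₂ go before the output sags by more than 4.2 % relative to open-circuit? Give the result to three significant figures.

R_L(min) ≈ 161 kΩ

Output resistance R_th = R₁‖R₂ = (8.18 × 52.3)/60.48 = 7.074 kΩ.
The fractional drop is R_th/(R_th + R_L); requiring this ≤ 0.0420 gives R_L ≥ R_th(1/0.0420 − 1) = 7.074 × 22.81 = 161 kΩ.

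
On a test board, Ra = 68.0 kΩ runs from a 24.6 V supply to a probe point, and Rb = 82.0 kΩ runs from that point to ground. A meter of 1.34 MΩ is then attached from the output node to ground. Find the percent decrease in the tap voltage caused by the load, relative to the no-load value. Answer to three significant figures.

The divider's output (Thévenin) resistance is Ra‖Rb = 37.17 kΩ.
Fractional drop under load = R_th/(R_th + R_L) = 37.17 / (37.17 + 1340) = 0.02699.
So the output falls by 2.70 %.

2.70 %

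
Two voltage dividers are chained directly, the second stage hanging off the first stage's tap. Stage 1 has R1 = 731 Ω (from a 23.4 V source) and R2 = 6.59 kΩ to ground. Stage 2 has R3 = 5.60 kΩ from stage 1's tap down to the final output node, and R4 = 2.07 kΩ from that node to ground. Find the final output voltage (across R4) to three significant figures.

V_out ≈ 5.24 V

Stage 2 presents R3+R4 = 7670 Ω as a load on stage 1's tap.
Stage 1's lower leg becomes R2‖(R3+R4) = 3545 Ω, so V_mid = 23.4 × 3545/4276 = 19.40 V.
Stage 2 is itself unloaded: V_out = V_mid × R4/(R3+R4) = 19.40 × 2070/7670 = 5.24 V.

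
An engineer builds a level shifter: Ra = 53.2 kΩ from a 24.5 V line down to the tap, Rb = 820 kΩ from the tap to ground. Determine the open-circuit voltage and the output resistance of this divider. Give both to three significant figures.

V_th = 23.0 V, R_th = 50.0 kΩ

V_th is the open-circuit tap voltage: 24.5 × 820/(53.2 + 820) = 23.0 V.
With the supply zeroed, Ra and Rb appear in parallel from the tap: R_th = Ra‖Rb = (53.2 × 820)/873.2 = 50.0 kΩ.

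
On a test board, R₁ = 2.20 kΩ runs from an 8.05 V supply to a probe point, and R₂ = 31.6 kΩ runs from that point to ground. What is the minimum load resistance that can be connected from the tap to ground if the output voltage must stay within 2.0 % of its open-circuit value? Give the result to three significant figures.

R_L(min) ≈ 101 kΩ

Output resistance R_th = R₁‖R₂ = (2.20 × 31.6)/33.80 = 2.057 kΩ.
The fractional drop is R_th/(R_th + R_L); requiring this ≤ 0.0200 gives R_L ≥ R_th(1/0.0200 − 1) = 2.057 × 49.00 = 101 kΩ.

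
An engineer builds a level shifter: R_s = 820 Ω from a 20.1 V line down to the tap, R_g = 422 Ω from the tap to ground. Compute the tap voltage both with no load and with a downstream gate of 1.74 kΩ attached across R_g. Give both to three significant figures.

Unloaded: 6.83 V; loaded: 5.89 V

Open-circuit: V = 20.1 × 422/(820 + 422) = 6.83 V.
With the load, R_g becomes R_g‖R_L = 339.6 Ω, so V = 20.1 × 339.6/1160 = 5.89 V.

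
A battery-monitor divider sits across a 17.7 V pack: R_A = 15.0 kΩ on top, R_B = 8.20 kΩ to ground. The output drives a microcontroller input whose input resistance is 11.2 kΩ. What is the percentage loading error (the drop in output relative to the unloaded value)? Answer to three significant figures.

32.1 %

The divider's output (Thévenin) resistance is R_A‖R_B = 5.302 kΩ.
Fractional drop under load = R_th/(R_th + R_L) = 5.302 / (5.302 + 11.2) = 0.3213.
So the output falls by 32.1 %.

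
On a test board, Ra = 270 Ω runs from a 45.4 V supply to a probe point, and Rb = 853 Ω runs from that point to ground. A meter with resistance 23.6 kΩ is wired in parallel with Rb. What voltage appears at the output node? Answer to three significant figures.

V_out ≈ 34.2 V

The load sits in parallel with Rb: Rb‖R_L = (853 × 23600) / (853 + 23600) = 823.2 Ω.
V_out = 45.4 × 823.2 / (270 + 823.2) = 45.4 × 823.2/1093 = 34.2 V.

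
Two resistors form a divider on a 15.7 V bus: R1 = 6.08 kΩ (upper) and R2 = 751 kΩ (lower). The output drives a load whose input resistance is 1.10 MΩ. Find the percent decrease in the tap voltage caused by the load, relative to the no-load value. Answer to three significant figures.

0.545 %

The divider's output (Thévenin) resistance is R1‖R2 = 6.031 kΩ.
Fractional drop under load = R_th/(R_th + R_L) = 6.031 / (6.031 + 1100) = 0.005453.
So the output falls by 0.545 %.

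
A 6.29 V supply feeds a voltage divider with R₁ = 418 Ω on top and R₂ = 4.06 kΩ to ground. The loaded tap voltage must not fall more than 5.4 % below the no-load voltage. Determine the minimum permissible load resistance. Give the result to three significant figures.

Output resistance R_th = R₁‖R₂ = (418 × 4060)/4478 = 379.0 Ω.
The fractional drop is R_th/(R_th + R_L); requiring this ≤ 0.0540 gives R_L ≥ R_th(1/0.0540 − 1) = 379.0 × 17.52 = 6.64 kΩ.

R_L(min) ≈ 6.64 kΩ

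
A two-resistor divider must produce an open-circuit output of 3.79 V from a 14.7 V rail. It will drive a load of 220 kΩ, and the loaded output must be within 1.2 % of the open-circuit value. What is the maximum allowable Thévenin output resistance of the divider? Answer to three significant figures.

R_th ≤ 2.67 kΩ

Loading drop = R_th/(R_th + R_L) ≤ 0.0120, so R_th ≤ R_L · ε/(1−ε) = 220 kΩ × 0.0120/0.9880 = 2.67 kΩ.
(Any R1, R2 with R2/(R1+R2) = 0.258 and R1‖R2 ≤ 2.67 kΩ will meet the spec.)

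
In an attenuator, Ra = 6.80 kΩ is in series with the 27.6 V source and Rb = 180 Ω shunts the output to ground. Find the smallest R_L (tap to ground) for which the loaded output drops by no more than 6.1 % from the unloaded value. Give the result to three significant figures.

R_L(min) ≈ 2.70 kΩ

Output resistance R_th = Ra‖Rb = (6800 × 180)/6980 = 175.4 Ω.
The fractional drop is R_th/(R_th + R_L); requiring this ≤ 0.0610 gives R_L ≥ R_th(1/0.0610 − 1) = 175.4 × 15.39 = 2.70 kΩ.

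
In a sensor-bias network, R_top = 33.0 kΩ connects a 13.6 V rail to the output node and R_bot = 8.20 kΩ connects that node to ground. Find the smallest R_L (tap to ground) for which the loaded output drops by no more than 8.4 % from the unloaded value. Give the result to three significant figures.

R_L(min) ≈ 71.6 kΩ

Output resistance R_th = R_top‖R_bot = (33.0 × 8.20)/41.20 = 6.568 kΩ.
The fractional drop is R_th/(R_th + R_L); requiring this ≤ 0.0840 gives R_L ≥ R_th(1/0.0840 − 1) = 6.568 × 10.90 = 71.6 kΩ.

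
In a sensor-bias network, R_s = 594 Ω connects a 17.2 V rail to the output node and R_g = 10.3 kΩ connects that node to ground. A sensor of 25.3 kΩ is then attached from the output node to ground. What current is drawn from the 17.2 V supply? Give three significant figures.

R_g‖R_L = 7320 Ω, so the source sees R_s + R_g‖R_L = 7914 Ω.
I = 17.2 V / 7914 Ω = 2.17 mA.

I ≈ 2.17 mA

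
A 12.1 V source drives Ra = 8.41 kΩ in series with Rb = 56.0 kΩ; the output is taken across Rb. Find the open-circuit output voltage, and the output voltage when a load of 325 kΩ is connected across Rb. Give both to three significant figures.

Open-circuit: V = 12.1 × 56.0/(8.41 + 56.0) = 10.5 V.
With the load, Rb becomes Rb‖R_L = 47.77 kΩ, so V = 12.1 × 47.77/56.18 = 10.3 V.

Unloaded: 10.5 V; loaded: 10.3 V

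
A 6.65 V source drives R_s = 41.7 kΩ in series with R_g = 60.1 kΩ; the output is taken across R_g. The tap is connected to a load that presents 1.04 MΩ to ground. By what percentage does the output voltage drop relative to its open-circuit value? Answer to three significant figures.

The divider's output (Thévenin) resistance is R_s‖R_g = 24.62 kΩ.
Fractional drop under load = R_th/(R_th + R_L) = 24.62 / (24.62 + 1040) = 0.02312.
So the output falls by 2.31 %.

2.31 %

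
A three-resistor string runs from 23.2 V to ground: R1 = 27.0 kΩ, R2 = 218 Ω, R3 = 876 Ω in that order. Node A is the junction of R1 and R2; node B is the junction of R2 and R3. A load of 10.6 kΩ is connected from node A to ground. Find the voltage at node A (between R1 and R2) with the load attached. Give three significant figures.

V ≈ 0.822 V

Below node A the series string R2+R3 = 1094 Ω sits in parallel with the 10600 Ω load: 991.7 Ω.
V_A = 23.2 × 991.7/(27000 + 991.7) = 0.822 V.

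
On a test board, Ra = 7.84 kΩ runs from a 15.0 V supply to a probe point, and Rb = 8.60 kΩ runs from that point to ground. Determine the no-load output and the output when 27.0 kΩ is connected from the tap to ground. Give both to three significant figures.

Open-circuit: V = 15.0 × 8.60/(7.84 + 8.60) = 7.85 V.
With the load, Rb becomes Rb‖R_L = 6.522 kΩ, so V = 15.0 × 6.522/14.36 = 6.81 V.

Unloaded: 7.85 V; loaded: 6.81 V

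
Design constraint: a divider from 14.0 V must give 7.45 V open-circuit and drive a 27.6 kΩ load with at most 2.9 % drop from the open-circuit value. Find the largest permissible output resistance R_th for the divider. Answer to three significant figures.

R_th ≤ 824 Ω

Loading drop = R_th/(R_th + R_L) ≤ 0.0290, so R_th ≤ R_L · ε/(1−ε) = 27.6 kΩ × 0.0290/0.9710 = 824 Ω.
(Any R1, R2 with R2/(R1+R2) = 0.532 and R1‖R2 ≤ 824 Ω will meet the spec.)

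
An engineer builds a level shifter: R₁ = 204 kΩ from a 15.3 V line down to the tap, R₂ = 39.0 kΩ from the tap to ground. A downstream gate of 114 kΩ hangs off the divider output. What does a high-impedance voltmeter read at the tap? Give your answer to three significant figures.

The load sits in parallel with R₂: R₂‖R_L = (39.0 × 114) / (39.0 + 114) = 29.06 kΩ.
V_out = 15.3 × 29.06 / (204 + 29.06) = 15.3 × 29.06/233.1 = 1.91 V.

V_out ≈ 1.91 V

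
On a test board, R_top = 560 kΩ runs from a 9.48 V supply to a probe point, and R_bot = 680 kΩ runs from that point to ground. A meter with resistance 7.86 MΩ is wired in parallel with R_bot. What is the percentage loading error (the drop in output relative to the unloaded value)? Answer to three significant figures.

3.76 %

The divider's output (Thévenin) resistance is R_top‖R_bot = 307.1 kΩ.
Fractional drop under load = R_th/(R_th + R_L) = 307.1 / (307.1 + 7860) = 0.03760.
So the output falls by 3.76 %.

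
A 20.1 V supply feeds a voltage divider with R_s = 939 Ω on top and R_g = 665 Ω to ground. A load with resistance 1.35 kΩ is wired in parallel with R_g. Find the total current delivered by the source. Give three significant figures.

R_g‖R_L = 445.5 Ω, so the source sees R_s + R_g‖R_L = 1385 Ω.
I = 20.1 V / 1385 Ω = 14.5 mA.

I ≈ 14.5 mA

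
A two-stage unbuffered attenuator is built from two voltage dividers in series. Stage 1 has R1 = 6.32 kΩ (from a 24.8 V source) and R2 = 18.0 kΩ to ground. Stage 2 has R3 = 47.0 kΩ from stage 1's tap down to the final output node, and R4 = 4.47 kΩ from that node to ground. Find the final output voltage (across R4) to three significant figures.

Stage 2 presents R3+R4 = 51.47 kΩ as a load on stage 1's tap.
Stage 1's lower leg becomes R2‖(R3+R4) = 13.34 kΩ, so V_mid = 24.8 × 13.34/19.66 = 16.83 V.
Stage 2 is itself unloaded: V_out = V_mid × R4/(R3+R4) = 16.83 × 4.47/51.47 = 1.46 V.

V_out ≈ 1.46 V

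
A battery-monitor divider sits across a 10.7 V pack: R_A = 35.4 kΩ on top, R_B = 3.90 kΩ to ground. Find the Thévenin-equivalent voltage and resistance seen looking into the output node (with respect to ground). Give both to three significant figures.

V_th = 1.06 V, R_th = 3.51 kΩ

V_th is the open-circuit tap voltage: 10.7 × 3.90/(35.4 + 3.90) = 1.06 V.
With the supply zeroed, R_A and R_B appear in parallel from the tap: R_th = R_A‖R_B = (35.4 × 3.90)/39.30 = 3.51 kΩ.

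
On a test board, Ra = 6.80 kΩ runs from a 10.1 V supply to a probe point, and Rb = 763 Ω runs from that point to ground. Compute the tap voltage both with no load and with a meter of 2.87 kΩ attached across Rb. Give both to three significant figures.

Open-circuit: V = 10.1 × 763/(6800 + 763) = 1.02 V.
With the load, Rb becomes Rb‖R_L = 602.8 Ω, so V = 10.1 × 602.8/7403 = 0.822 V.

Unloaded: 1.02 V; loaded: 0.822 V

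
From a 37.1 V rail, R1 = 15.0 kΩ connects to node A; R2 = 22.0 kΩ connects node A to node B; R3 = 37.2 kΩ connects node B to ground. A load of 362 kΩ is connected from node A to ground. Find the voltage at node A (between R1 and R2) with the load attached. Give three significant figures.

Below node A the series string R2+R3 = 59.20 kΩ sits in parallel with the 362 kΩ load: 50.88 kΩ.
V_A = 37.1 × 50.88/(15.0 + 50.88) = 28.7 V.

V ≈ 28.7 V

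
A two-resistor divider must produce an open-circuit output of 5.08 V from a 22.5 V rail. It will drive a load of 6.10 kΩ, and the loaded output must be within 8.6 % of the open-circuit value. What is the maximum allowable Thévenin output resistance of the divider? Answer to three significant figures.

Loading drop = R_th/(R_th + R_L) ≤ 0.0860, so R_th ≤ R_L · ε/(1−ε) = 6.10 kΩ × 0.0860/0.9140 = 574 Ω.
(Any R1, R2 with R2/(R1+R2) = 0.226 and R1‖R2 ≤ 574 Ω will meet the spec.)

R_th ≤ 574 Ω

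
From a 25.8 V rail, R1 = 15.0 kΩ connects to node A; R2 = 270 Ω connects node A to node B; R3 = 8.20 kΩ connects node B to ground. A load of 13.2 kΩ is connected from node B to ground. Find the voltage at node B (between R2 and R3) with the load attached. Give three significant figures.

At node B, R3 is in parallel with the load: R3‖R_L = 5058 Ω.
Below node A the resistance is R2 + (R3‖R_L) = 5328 Ω, so V_A = 25.8 × 5328/20330 = 6.762 V.
Then V_B = V_A × (R3‖R_L)/(R2 + R3‖R_L) = 6.762 × 5058/5328 = 6.42 V.

V ≈ 6.42 V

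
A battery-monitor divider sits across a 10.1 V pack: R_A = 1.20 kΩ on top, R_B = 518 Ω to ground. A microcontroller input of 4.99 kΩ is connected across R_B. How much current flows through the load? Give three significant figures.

I_L ≈ 0.569 mA

R_B‖R_L = 469.3 Ω; V_out = 10.1 × 469.3/1669 = 2.839 V.
I_L = V_out / R_L = 2.839 / 4.99 kΩ = 0.569 mA.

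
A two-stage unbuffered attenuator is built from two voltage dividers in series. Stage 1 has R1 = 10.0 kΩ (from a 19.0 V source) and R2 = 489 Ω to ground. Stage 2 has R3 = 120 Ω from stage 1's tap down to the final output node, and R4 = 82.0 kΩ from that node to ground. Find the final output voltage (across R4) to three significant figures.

Stage 2 presents R3+R4 = 82120 Ω as a load on stage 1's tap.
Stage 1's lower leg becomes R2‖(R3+R4) = 486.1 Ω, so V_mid = 19.0 × 486.1/10490 = 0.8808 V.
Stage 2 is itself unloaded: V_out = V_mid × R4/(R3+R4) = 0.8808 × 82000/82120 = 0.879 V.

V_out ≈ 0.879 V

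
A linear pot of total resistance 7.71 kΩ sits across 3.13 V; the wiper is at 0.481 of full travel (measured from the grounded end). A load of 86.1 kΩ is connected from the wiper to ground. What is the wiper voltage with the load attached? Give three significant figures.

V ≈ 1.47 V

The wiper splits the pot into (1−α)R = 4.001 kΩ above and αR = 3.709 kΩ below.
Lower section ‖ load = 3.555 kΩ.
V_wiper = 3.13 × 3.555/(4.001 + 3.555) = 1.47 V.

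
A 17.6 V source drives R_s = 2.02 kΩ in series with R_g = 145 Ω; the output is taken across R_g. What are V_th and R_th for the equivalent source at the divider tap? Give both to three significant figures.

V_th = 1.18 V, R_th = 135 Ω

V_th is the open-circuit tap voltage: 17.6 × 145/(2020 + 145) = 1.18 V.
With the supply zeroed, R_s and R_g appear in parallel from the tap: R_th = R_s‖R_g = (2020 × 145)/2165 = 135 Ω.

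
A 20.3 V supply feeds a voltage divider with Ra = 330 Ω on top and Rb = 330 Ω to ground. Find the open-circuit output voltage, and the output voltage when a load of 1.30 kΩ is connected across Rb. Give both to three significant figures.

Unloaded: 10.2 V; loaded: 9.01 V

Open-circuit: V = 20.3 × 330/(330 + 330) = 10.2 V.
With the load, Rb becomes Rb‖R_L = 263.2 Ω, so V = 20.3 × 263.2/593.2 = 9.01 V.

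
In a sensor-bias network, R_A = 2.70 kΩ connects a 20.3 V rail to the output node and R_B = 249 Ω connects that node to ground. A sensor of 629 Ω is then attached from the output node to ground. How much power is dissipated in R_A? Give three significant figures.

P ≈ 134 mW

Total resistance from the source is R_A + (R_B‖R_L) = 2878 Ω, so I = 20.3/2878 Ω = 7.053 mA.
P = I²·R_A = (7.053 mA)² × 2.70 kΩ = 134 mW.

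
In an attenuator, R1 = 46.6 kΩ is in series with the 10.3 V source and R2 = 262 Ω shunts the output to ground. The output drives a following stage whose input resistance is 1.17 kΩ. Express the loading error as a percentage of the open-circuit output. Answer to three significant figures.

18.2 %

The divider's output (Thévenin) resistance is R1‖R2 = 260.5 Ω.
Fractional drop under load = R_th/(R_th + R_L) = 260.5 / (260.5 + 1170) = 0.1821.
So the output falls by 18.2 %.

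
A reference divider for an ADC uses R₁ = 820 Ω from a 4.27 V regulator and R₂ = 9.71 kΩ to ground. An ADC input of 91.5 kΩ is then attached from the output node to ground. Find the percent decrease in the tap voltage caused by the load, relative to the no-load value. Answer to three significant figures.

The divider's output (Thévenin) resistance is R₁‖R₂ = 756.1 Ω.
Fractional drop under load = R_th/(R_th + R_L) = 756.1 / (756.1 + 91500) = 0.008196.
So the output falls by 0.820 %.

0.820 %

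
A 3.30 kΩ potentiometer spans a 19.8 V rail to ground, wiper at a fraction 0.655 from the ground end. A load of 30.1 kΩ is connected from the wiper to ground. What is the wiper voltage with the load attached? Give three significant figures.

V ≈ 12.7 V

The wiper splits the pot into (1−α)R = 1.139 kΩ above and αR = 2.162 kΩ below.
Lower section ‖ load = 2.017 kΩ.
V_wiper = 19.8 × 2.017/(1.139 + 2.017) = 12.7 V.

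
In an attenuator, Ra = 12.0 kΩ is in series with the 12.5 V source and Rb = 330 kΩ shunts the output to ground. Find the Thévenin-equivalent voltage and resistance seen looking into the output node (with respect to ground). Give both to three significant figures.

V_th is the open-circuit tap voltage: 12.5 × 330/(12.0 + 330) = 12.1 V.
With the supply zeroed, Ra and Rb appear in parallel from the tap: R_th = Ra‖Rb = (12.0 × 330)/342.0 = 11.6 kΩ.

V_th = 12.1 V, R_th = 11.6 kΩ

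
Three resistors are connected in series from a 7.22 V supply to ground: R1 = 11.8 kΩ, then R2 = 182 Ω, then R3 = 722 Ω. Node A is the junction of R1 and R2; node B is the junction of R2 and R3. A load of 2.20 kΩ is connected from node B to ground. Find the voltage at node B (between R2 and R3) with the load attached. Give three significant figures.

At node B, R3 is in parallel with the load: R3‖R_L = 543.6 Ω.
Below node A the resistance is R2 + (R3‖R_L) = 725.6 Ω, so V_A = 7.22 × 725.6/12530 = 0.4183 V.
Then V_B = V_A × (R3‖R_L)/(R2 + R3‖R_L) = 0.4183 × 543.6/725.6 = 0.313 V.

V ≈ 0.313 V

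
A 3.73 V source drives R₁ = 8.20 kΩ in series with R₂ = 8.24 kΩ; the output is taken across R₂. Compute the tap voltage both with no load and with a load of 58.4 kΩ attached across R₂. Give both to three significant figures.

Open-circuit: V = 3.73 × 8.24/(8.20 + 8.24) = 1.87 V.
With the load, R₂ becomes R₂‖R_L = 7.221 kΩ, so V = 3.73 × 7.221/15.42 = 1.75 V.

Unloaded: 1.87 V; loaded: 1.75 V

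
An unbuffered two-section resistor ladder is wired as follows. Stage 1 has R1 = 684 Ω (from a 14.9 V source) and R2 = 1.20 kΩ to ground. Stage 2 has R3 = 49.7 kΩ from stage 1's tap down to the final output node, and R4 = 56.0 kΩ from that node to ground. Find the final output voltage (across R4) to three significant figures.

V_out ≈ 5.01 V

Stage 2 presents R3+R4 = 105700 Ω as a load on stage 1's tap.
Stage 1's lower leg becomes R2‖(R3+R4) = 1187 Ω, so V_mid = 14.9 × 1187/1871 = 9.451 V.
Stage 2 is itself unloaded: V_out = V_mid × R4/(R3+R4) = 9.451 × 56000/105700 = 5.01 V.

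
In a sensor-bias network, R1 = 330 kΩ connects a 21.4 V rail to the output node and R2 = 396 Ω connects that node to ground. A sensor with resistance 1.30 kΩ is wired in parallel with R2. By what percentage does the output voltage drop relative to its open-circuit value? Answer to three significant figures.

23.3 %

The divider's output (Thévenin) resistance is R1‖R2 = 395.5 Ω.
Fractional drop under load = R_th/(R_th + R_L) = 395.5 / (395.5 + 1300) = 0.2333.
So the output falls by 23.3 %.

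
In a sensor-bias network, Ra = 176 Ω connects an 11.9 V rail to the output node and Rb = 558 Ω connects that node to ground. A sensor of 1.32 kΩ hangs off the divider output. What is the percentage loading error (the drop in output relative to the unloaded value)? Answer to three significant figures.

9.20 %

The divider's output (Thévenin) resistance is Ra‖Rb = 133.8 Ω.
Fractional drop under load = R_th/(R_th + R_L) = 133.8 / (133.8 + 1320) = 0.09203.
So the output falls by 9.20 %.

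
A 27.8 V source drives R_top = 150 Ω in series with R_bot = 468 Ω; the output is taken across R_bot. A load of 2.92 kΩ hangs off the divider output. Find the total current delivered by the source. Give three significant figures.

R_bot‖R_L = 403.4 Ω, so the source sees R_top + R_bot‖R_L = 553.4 Ω.
I = 27.8 V / 553.4 Ω = 50.2 mA.

I ≈ 50.2 mA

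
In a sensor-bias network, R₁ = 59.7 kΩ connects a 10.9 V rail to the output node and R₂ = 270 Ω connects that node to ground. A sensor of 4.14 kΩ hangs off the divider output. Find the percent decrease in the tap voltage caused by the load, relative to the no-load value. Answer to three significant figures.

The divider's output (Thévenin) resistance is R₁‖R₂ = 268.8 Ω.
Fractional drop under load = R_th/(R_th + R_L) = 268.8 / (268.8 + 4140) = 0.06097.
So the output falls by 6.10 %.

6.10 %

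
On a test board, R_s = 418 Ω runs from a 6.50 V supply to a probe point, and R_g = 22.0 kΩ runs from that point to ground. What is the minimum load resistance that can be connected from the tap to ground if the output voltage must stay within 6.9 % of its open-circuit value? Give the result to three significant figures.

R_L(min) ≈ 5.53 kΩ

Output resistance R_th = R_s‖R_g = (418 × 22000)/22420 = 410.2 Ω.
The fractional drop is R_th/(R_th + R_L); requiring this ≤ 0.0690 gives R_L ≥ R_th(1/0.0690 − 1) = 410.2 × 13.49 = 5.53 kΩ.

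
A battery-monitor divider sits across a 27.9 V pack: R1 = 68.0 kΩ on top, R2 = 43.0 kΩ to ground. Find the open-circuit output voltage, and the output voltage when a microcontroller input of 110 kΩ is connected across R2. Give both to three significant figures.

Unloaded: 10.8 V; loaded: 8.72 V

Open-circuit: V = 27.9 × 43.0/(68.0 + 43.0) = 10.8 V.
With the load, R2 becomes R2‖R_L = 30.92 kΩ, so V = 27.9 × 30.92/98.92 = 8.72 V.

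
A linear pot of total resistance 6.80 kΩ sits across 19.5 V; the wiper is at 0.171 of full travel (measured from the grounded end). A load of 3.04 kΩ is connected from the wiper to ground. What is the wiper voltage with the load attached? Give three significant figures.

V ≈ 2.53 V

The wiper splits the pot into (1−α)R = 5.637 kΩ above and αR = 1.163 kΩ below.
Lower section ‖ load = 0.8411 kΩ.
V_wiper = 19.5 × 0.8411/(5.637 + 0.8411) = 2.53 V.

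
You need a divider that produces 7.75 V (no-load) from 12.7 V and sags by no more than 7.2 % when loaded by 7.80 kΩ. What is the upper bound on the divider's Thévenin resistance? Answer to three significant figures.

R_th ≤ 605 Ω

Loading drop = R_th/(R_th + R_L) ≤ 0.0720, so R_th ≤ R_L · ε/(1−ε) = 7.80 kΩ × 0.0720/0.9280 = 605 Ω.
(Any R1, R2 with R2/(R1+R2) = 0.610 and R1‖R2 ≤ 605 Ω will meet the spec.)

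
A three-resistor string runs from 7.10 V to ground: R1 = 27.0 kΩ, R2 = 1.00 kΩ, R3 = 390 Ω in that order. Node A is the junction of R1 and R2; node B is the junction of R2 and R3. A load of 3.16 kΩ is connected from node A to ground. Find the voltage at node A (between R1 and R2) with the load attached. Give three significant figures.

Below node A the series string R2+R3 = 1390 Ω sits in parallel with the 3160 Ω load: 965.4 Ω.
V_A = 7.10 × 965.4/(27000 + 965.4) = 0.245 V.

V ≈ 0.245 V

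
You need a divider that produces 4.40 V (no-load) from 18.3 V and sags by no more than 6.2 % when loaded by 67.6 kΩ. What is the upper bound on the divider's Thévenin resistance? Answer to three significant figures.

R_th ≤ 4.47 kΩ

Loading drop = R_th/(R_th + R_L) ≤ 0.0620, so R_th ≤ R_L · ε/(1−ε) = 67.6 kΩ × 0.0620/0.9380 = 4.47 kΩ.
(Any R1, R2 with R2/(R1+R2) = 0.240 and R1‖R2 ≤ 4.47 kΩ will meet the spec.)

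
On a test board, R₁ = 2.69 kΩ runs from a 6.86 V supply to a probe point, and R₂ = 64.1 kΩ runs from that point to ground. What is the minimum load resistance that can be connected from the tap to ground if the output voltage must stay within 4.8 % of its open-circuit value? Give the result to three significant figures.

Output resistance R_th = R₁‖R₂ = (2.69 × 64.1)/66.79 = 2.582 kΩ.
The fractional drop is R_th/(R_th + R_L); requiring this ≤ 0.0480 gives R_L ≥ R_th(1/0.0480 − 1) = 2.582 × 19.83 = 51.2 kΩ.

R_L(min) ≈ 51.2 kΩ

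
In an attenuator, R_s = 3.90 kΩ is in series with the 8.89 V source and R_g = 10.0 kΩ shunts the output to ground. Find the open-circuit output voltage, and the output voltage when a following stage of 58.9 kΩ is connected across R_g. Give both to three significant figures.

Unloaded: 6.40 V; loaded: 6.10 V

Open-circuit: V = 8.89 × 10.0/(3.90 + 10.0) = 6.40 V.
With the load, R_g becomes R_g‖R_L = 8.549 kΩ, so V = 8.89 × 8.549/12.45 = 6.10 V.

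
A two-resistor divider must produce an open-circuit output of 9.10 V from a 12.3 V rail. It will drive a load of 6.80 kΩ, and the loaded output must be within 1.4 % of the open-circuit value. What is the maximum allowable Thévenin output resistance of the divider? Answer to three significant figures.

Loading drop = R_th/(R_th + R_L) ≤ 0.0140, so R_th ≤ R_L · ε/(1−ε) = 6.80 kΩ × 0.0140/0.9860 = 96.6 Ω.
(Any R1, R2 with R2/(R1+R2) = 0.740 and R1‖R2 ≤ 96.6 Ω will meet the spec.)

R_th ≤ 96.6 Ω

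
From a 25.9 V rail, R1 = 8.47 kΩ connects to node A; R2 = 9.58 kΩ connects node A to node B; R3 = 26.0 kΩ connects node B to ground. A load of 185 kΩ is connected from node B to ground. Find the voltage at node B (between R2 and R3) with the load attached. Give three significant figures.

V ≈ 14.5 V

At node B, R3 is in parallel with the load: R3‖R_L = 22.80 kΩ.
Below node A the resistance is R2 + (R3‖R_L) = 32.38 kΩ, so V_A = 25.9 × 32.38/40.85 = 20.53 V.
Then V_B = V_A × (R3‖R_L)/(R2 + R3‖R_L) = 20.53 × 22.80/32.38 = 14.5 V.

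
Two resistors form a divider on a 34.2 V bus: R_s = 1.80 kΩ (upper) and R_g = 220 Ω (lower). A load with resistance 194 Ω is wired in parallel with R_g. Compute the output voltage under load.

V_out ≈ 1.85 V

The load sits in parallel with R_g: R_g‖R_L = (220 × 194) / (220 + 194) = 103.1 Ω.
V_out = 34.2 × 103.1 / (1800 + 103.1) = 34.2 × 103.1/1903 = 1.85 V.
(Unloaded it would have been 3.72 V.)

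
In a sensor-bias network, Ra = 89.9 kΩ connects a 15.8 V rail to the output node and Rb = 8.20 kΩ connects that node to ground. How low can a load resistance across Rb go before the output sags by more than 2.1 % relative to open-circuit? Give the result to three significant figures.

Output resistance R_th = Ra‖Rb = (89.9 × 8.20)/98.10 = 7.515 kΩ.
The fractional drop is R_th/(R_th + R_L); requiring this ≤ 0.0210 gives R_L ≥ R_th(1/0.0210 − 1) = 7.515 × 46.62 = 350 kΩ.

R_L(min) ≈ 350 kΩ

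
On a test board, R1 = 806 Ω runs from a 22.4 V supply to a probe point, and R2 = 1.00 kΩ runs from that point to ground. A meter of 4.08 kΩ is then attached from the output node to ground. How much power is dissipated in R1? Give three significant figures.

P ≈ 156 mW

Total resistance from the source is R1 + (R2‖R_L) = 1609 Ω, so I = 22.4/1609 Ω = 13.92 mA.
P = I²·R1 = (13.92 mA)² × 806 Ω = 156 mW.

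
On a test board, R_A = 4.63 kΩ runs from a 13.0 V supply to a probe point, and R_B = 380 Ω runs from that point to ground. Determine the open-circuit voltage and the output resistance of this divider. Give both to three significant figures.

V_th is the open-circuit tap voltage: 13.0 × 380/(4630 + 380) = 0.986 V.
With the supply zeroed, R_A and R_B appear in parallel from the tap: R_th = R_A‖R_B = (4630 × 380)/5010 = 351 Ω.

V_th = 0.986 V, R_th = 351 Ω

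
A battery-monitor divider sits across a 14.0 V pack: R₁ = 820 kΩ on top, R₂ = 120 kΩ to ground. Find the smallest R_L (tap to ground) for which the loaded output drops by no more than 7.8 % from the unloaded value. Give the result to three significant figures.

R_L(min) ≈ 1.24 MΩ

Output resistance R_th = R₁‖R₂ = (820 × 120)/940.0 = 104.7 kΩ.
The fractional drop is R_th/(R_th + R_L); requiring this ≤ 0.0780 gives R_L ≥ R_th(1/0.0780 − 1) = 104.7 × 11.82 = 1.24 MΩ.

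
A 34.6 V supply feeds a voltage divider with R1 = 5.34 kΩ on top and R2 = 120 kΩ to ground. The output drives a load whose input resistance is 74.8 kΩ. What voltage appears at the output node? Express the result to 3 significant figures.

The load sits in parallel with R2: R2‖R_L = (120 × 74.8) / (120 + 74.8) = 46.08 kΩ.
V_out = 34.6 × 46.08 / (5.34 + 46.08) = 34.6 × 46.08/51.42 = 31.0 V.
(Unloaded it would have been 33.1 V.)

V_out ≈ 31.0 V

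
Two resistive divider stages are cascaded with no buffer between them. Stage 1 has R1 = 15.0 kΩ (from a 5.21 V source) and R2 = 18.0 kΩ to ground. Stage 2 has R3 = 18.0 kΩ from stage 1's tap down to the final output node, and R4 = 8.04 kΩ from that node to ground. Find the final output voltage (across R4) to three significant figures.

V_out ≈ 0.668 V

Stage 2 presents R3+R4 = 26.04 kΩ as a load on stage 1's tap.
Stage 1's lower leg becomes R2‖(R3+R4) = 10.64 kΩ, so V_mid = 5.21 × 10.64/25.64 = 2.162 V.
Stage 2 is itself unloaded: V_out = V_mid × R4/(R3+R4) = 2.162 × 8.04/26.04 = 0.668 V.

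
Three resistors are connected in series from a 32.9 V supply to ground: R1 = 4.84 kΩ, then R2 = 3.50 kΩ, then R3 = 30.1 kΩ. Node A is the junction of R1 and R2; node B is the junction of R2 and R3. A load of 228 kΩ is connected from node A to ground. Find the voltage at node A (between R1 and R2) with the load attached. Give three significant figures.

V ≈ 28.2 V

Below node A the series string R2+R3 = 33.60 kΩ sits in parallel with the 228 kΩ load: 29.28 kΩ.
V_A = 32.9 × 29.28/(4.84 + 29.28) = 28.2 V.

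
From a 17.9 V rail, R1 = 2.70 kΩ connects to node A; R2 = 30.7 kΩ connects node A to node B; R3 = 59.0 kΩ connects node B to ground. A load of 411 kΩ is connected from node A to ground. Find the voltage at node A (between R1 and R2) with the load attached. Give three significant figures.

V ≈ 17.3 V

Below node A the series string R2+R3 = 89.70 kΩ sits in parallel with the 411 kΩ load: 73.63 kΩ.
V_A = 17.9 × 73.63/(2.70 + 73.63) = 17.3 V.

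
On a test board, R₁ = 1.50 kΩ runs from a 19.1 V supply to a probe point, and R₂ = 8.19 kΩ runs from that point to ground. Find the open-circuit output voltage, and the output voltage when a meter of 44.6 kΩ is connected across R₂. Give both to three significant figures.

Open-circuit: V = 19.1 × 8.19/(1.50 + 8.19) = 16.1 V.
With the load, R₂ becomes R₂‖R_L = 6.919 kΩ, so V = 19.1 × 6.919/8.419 = 15.7 V.

Unloaded: 16.1 V; loaded: 15.7 V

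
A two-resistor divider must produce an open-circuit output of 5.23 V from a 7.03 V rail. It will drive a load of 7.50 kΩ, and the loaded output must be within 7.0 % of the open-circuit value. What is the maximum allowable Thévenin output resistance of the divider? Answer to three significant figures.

R_th ≤ 565 Ω

Loading drop = R_th/(R_th + R_L) ≤ 0.0700, so R_th ≤ R_L · ε/(1−ε) = 7.50 kΩ × 0.0700/0.9300 = 565 Ω.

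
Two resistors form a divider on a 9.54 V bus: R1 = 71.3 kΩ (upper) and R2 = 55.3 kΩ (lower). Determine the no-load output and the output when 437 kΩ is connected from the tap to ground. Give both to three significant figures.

Unloaded: 4.17 V; loaded: 3.89 V

Open-circuit: V = 9.54 × 55.3/(71.3 + 55.3) = 4.17 V.
With the load, R2 becomes R2‖R_L = 49.09 kΩ, so V = 9.54 × 49.09/120.4 = 3.89 V.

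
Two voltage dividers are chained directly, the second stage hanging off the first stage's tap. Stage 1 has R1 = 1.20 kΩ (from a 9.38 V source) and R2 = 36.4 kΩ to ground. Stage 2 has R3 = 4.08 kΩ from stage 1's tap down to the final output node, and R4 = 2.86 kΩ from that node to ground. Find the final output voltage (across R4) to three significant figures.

V_out ≈ 3.21 V

Stage 2 presents R3+R4 = 6.940 kΩ as a load on stage 1's tap.
Stage 1's lower leg becomes R2‖(R3+R4) = 5.829 kΩ, so V_mid = 9.38 × 5.829/7.029 = 7.779 V.
Stage 2 is itself unloaded: V_out = V_mid × R4/(R3+R4) = 7.779 × 2.86/6.940 = 3.21 V.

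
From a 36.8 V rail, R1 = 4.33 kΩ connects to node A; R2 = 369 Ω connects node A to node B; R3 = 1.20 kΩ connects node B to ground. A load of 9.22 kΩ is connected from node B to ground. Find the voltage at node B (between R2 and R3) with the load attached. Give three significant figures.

At node B, R3 is in parallel with the load: R3‖R_L = 1062 Ω.
Below node A the resistance is R2 + (R3‖R_L) = 1431 Ω, so V_A = 36.8 × 1431/5761 = 9.140 V.
Then V_B = V_A × (R3‖R_L)/(R2 + R3‖R_L) = 9.140 × 1062/1431 = 6.78 V.

V ≈ 6.78 V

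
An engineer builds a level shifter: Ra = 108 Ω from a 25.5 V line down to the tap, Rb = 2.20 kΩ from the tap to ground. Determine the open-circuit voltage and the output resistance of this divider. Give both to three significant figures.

V_th is the open-circuit tap voltage: 25.5 × 2200/(108 + 2200) = 24.3 V.
With the supply zeroed, Ra and Rb appear in parallel from the tap: R_th = Ra‖Rb = (108 × 2200)/2308 = 103 Ω.

V_th = 24.3 V, R_th = 103 Ω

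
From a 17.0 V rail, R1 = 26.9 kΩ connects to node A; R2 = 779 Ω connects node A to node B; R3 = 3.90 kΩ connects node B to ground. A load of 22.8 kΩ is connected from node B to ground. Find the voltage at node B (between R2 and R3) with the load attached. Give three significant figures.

At node B, R3 is in parallel with the load: R3‖R_L = 3330 Ω.
Below node A the resistance is R2 + (R3‖R_L) = 4109 Ω, so V_A = 17.0 × 4109/31010 = 2.253 V.
Then V_B = V_A × (R3‖R_L)/(R2 + R3‖R_L) = 2.253 × 3330/4109 = 1.83 V.

V ≈ 1.83 V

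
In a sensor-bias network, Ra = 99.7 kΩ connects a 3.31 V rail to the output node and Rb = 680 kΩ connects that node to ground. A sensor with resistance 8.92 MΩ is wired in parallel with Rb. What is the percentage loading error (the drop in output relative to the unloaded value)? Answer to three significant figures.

0.965 %

The divider's output (Thévenin) resistance is Ra‖Rb = 86.95 kΩ.
Fractional drop under load = R_th/(R_th + R_L) = 86.95 / (86.95 + 8920) = 0.009654.
So the output falls by 0.965 %.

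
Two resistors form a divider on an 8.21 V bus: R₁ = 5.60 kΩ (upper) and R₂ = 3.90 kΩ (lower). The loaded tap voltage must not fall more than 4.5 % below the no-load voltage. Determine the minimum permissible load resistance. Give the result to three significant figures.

Output resistance R_th = R₁‖R₂ = (5.60 × 3.90)/9.500 = 2.299 kΩ.
The fractional drop is R_th/(R_th + R_L); requiring this ≤ 0.0450 gives R_L ≥ R_th(1/0.0450 − 1) = 2.299 × 21.22 = 48.8 kΩ.

R_L(min) ≈ 48.8 kΩ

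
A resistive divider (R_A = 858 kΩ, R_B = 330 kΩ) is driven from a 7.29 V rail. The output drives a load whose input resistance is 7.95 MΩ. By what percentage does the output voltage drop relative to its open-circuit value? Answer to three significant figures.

2.91 %

The divider's output (Thévenin) resistance is R_A‖R_B = 238.3 kΩ.
Fractional drop under load = R_th/(R_th + R_L) = 238.3 / (238.3 + 7950) = 0.02911.
So the output falls by 2.91 %.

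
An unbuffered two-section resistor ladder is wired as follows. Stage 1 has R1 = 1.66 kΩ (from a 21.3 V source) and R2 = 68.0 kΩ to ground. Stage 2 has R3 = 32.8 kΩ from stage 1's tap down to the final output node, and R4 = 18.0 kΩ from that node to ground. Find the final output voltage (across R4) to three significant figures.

V_out ≈ 7.14 V

Stage 2 presents R3+R4 = 50.80 kΩ as a load on stage 1's tap.
Stage 1's lower leg becomes R2‖(R3+R4) = 29.08 kΩ, so V_mid = 21.3 × 29.08/30.74 = 20.15 V.
Stage 2 is itself unloaded: V_out = V_mid × R4/(R3+R4) = 20.15 × 18.0/50.80 = 7.14 V.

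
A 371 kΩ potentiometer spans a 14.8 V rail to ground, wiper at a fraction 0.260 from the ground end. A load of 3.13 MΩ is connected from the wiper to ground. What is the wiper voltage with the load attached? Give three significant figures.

V ≈ 3.76 V

The wiper splits the pot into (1−α)R = 274.5 kΩ above and αR = 96.46 kΩ below.
Lower section ‖ load = 93.58 kΩ.
V_wiper = 14.8 × 93.58/(274.5 + 93.58) = 3.76 V.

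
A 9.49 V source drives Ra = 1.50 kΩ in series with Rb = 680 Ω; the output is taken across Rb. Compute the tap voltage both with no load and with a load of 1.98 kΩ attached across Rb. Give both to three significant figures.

Unloaded: 2.96 V; loaded: 2.39 V

Open-circuit: V = 9.49 × 680/(1500 + 680) = 2.96 V.
With the load, Rb becomes Rb‖R_L = 506.2 Ω, so V = 9.49 × 506.2/2006 = 2.39 V.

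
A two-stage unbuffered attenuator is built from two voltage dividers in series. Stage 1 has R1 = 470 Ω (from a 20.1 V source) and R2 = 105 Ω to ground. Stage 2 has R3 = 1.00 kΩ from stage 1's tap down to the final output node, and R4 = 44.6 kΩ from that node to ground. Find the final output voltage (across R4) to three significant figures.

Stage 2 presents R3+R4 = 45600 Ω as a load on stage 1's tap.
Stage 1's lower leg becomes R2‖(R3+R4) = 104.8 Ω, so V_mid = 20.1 × 104.8/574.8 = 3.664 V.
Stage 2 is itself unloaded: V_out = V_mid × R4/(R3+R4) = 3.664 × 44600/45600 = 3.58 V.

V_out ≈ 3.58 V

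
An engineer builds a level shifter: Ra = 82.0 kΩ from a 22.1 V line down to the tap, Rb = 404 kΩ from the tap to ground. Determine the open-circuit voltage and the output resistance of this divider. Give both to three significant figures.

V_th = 18.4 V, R_th = 68.2 kΩ

V_th is the open-circuit tap voltage: 22.1 × 404/(82.0 + 404) = 18.4 V.
With the supply zeroed, Ra and Rb appear in parallel from the tap: R_th = Ra‖Rb = (82.0 × 404)/486.0 = 68.2 kΩ.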